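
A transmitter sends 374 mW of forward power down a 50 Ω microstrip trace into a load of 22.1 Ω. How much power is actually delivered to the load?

Γ = (22.1 − 50)/(22.1 + 50) = -0.387
|Γ|² = 0.15
P_refl = |Γ|²·P_inc = 56 mW, P_del = (1 − |Γ|²)·P_inc = 318 mW

P_delivered ≈ 318 mW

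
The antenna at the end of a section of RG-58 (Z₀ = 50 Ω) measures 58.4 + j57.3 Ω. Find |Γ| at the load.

|Γ| ≈ 0.472

Γ = (Z_L − Z_0)/(Z_L + Z_0) = (8.4 + j57.3)/(108.4 + j57.3)
|Γ| = 57.9/123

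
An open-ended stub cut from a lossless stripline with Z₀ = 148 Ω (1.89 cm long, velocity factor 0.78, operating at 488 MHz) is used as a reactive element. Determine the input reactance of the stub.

X_in ≈ -585 Ω (capacitive)

λ = v/f = 0.78·c / 488 MHz = 0.48 m
βl = 2π·l/λ = 2π × 0.0394 = 14.2°
tan(βl) = 0.253
For an open-ended stub, Z_in = −jZ_0·cot(βl) = −jZ_0/tan(βl)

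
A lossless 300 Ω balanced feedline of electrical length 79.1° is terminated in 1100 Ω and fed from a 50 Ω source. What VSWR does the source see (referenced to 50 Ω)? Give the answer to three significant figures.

VSWR ≈ 2.57

tan(βl) = 5.19
Z_in = Z_0·(Z_L + jZ_0·tanβl)/(Z_0 + jZ_L·tanβl) = 84.6 − j53.3 Ω
Γ_s = (Z_in − Z_s)/(Z_in + Z_s) = (34.6 − j53.3)/(135 − j53.3), |Γ_s| = 0.439
VSWR = (1 + |Γ_s|)/(1 − |Γ_s|)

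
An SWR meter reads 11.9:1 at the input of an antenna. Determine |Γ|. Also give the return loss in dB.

|Γ| ≈ 0.845; return loss ≈ 1.46 dB

|Γ| = (S − 1)/(S + 1) = (11.9 − 1)/(11.9 + 1) = 10.9/12.9
RL = −20·log₁₀|Γ| = −20·log₁₀(0.845)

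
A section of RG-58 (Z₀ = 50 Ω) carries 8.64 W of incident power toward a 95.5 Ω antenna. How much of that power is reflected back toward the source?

Γ = (95.5 − 50)/(95.5 + 50) = 0.313
|Γ|² = 0.0978
P_refl = |Γ|²·P_inc = 0.845 W, P_del = (1 − |Γ|²)·P_inc = 7.8 W

P_reflected ≈ 0.845 W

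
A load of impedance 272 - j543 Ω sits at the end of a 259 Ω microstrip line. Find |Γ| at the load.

|Γ| ≈ 0.715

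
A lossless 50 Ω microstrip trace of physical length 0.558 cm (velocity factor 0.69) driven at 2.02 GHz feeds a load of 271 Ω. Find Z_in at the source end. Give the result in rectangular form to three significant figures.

λ = v/f = 0.69·c / 2.02 GHz = 0.102 m
βl = 2π·l/λ = 2π × 0.0545 = 19.6°
tan(βl) = tan(19.6°) = 0.356
Z_in = Z_0·(Z_L + jZ_0·tanβl)/(Z_0 + jZ_L·tanβl)
     = 50·(271 + j17.8)/(50 + j96.5)

Z_in ≈ 64.6 − j107 Ω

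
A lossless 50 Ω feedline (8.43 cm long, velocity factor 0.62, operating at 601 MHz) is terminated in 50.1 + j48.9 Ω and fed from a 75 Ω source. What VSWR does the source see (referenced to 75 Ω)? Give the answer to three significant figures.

VSWR ≈ 3.53

λ = v/f = 0.62·c / 601 MHz = 0.309 m
βl = 2π·l/λ = 2π × 0.272 = 98.1°
tan(βl) = -7.06
Z_in = Z_0·(Z_L + jZ_0·tanβl)/(Z_0 + jZ_L·tanβl) = 22.6 − j18.2 Ω
Γ_s = (Z_in − Z_s)/(Z_in + Z_s) = (-52.4 − j18.2)/(97.6 − j18.2), |Γ_s| = 0.558
VSWR = (1 + |Γ_s|)/(1 − |Γ_s|)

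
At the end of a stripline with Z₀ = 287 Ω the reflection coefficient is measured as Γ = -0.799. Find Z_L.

Z_L = Z_0·(1 + Γ)/(1 − Γ) = 287·(0.201)/(1.8)

Z_L ≈ 32.1 Ω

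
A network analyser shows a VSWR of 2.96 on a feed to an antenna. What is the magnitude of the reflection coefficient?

|Γ| = (S − 1)/(S + 1) = (2.96 − 1)/(2.96 + 1) = 1.96/3.96

|Γ| ≈ 0.495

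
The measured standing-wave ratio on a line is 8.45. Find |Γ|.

|Γ| = (S − 1)/(S + 1) = (8.45 − 1)/(8.45 + 1) = 7.45/9.45

|Γ| ≈ 0.788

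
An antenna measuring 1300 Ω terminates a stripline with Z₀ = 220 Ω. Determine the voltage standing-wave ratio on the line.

VSWR ≈ 5.91

For a purely resistive load, VSWR = R_L/Z_0 or Z_0/R_L (whichever > 1) = 1300/220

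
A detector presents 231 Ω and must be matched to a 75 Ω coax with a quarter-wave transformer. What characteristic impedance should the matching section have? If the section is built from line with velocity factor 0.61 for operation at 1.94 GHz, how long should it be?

Z_qwt ≈ 132 Ω; length ≈ 2.36 cm

Z_qwt = √(Z_0·R_L) = √(75 × 231) = √17320
λ = 0.61·c/f = 0.0943 m, so l = λ/4 = 0.0236 m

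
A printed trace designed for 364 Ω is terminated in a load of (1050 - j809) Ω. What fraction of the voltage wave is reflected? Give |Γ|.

Γ = (Z_L − Z_0)/(Z_L + Z_0) = (686 − j809)/(1414 − j809)
|Γ| = 1060/1630

|Γ| ≈ 0.651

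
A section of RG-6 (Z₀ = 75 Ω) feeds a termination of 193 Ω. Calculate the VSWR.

VSWR ≈ 2.57

For a purely resistive load, VSWR = R_L/Z_0 or Z_0/R_L (whichever > 1) = 193/75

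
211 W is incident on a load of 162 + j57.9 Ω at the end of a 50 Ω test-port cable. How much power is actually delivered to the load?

|Γ| = |(112 + j57.9)/(212 + j57.9)| = 0.574
|Γ|² = 0.329
P_refl = |Γ|²·P_inc = 69.4 W, P_del = (1 − |Γ|²)·P_inc = 142 W

P_delivered ≈ 142 W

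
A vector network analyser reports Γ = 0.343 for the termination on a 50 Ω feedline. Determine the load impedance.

Z_L ≈ 102 Ω

Z_L = Z_0·(1 + Γ)/(1 − Γ) = 50·(1.34)/(0.657)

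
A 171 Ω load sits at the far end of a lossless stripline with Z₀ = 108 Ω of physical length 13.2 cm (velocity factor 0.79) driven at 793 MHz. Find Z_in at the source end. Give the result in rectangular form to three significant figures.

λ = v/f = 0.79·c / 793 MHz = 0.299 m
βl = 2π·l/λ = 2π × 0.442 = 159°
tan(βl) = tan(159°) = -0.384
Z_in = Z_0·(Z_L + jZ_0·tanβl)/(Z_0 + jZ_L·tanβl)
     = 108·(171 − j41.5)/(108 − j65.6)

Z_in ≈ 143 + j45.6 Ω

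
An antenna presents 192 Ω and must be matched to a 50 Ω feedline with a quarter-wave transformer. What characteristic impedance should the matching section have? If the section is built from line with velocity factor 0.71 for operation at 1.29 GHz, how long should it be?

Z_qwt = √(Z_0·R_L) = √(50 × 192) = √9600
λ = 0.71·c/f = 0.165 m, so l = λ/4 = 0.0413 m

Z_qwt ≈ 98 Ω; length ≈ 4.13 cm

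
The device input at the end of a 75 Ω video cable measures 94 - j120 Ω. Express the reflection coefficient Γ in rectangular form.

Γ ≈ 0.41 − j0.419

Γ = (Z_L − Z_0)/(Z_L + Z_0) = (19 − j120)/(169 − j120)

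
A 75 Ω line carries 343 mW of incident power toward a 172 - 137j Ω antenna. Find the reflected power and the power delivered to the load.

P_reflected ≈ 121 mW; P_delivered ≈ 222 mW

|Γ| = |(97 − j137)/(247 − j137)| = 0.594
|Γ|² = 0.353
P_refl = |Γ|²·P_inc = 121 mW, P_del = (1 − |Γ|²)·P_inc = 222 mW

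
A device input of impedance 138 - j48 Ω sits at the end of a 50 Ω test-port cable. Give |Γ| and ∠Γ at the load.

Γ = (Z_L − Z_0)/(Z_L + Z_0) = (88 − j48)/(188 − j48)
|Γ| = 100/194 = 0.517

Γ ≈ 0.517 ∠ -14.3°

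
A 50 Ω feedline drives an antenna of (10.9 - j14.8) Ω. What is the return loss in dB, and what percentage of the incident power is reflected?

Γ = (-39.1 − j14.8)/(60.9 − j14.8), |Γ| = 0.667
RL = −20·log₁₀(0.667) = 3.52 dB
P_refl/P_inc = |Γ|² = 0.445

RL ≈ 3.52 dB; 44.5% of incident power reflected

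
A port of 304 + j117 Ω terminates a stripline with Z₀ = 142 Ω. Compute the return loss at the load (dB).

Γ = (162 + j117)/(446 + j117), |Γ| = 0.433
RL = −20·log₁₀|Γ| = −20·log₁₀(0.433)

RL ≈ 7.26 dB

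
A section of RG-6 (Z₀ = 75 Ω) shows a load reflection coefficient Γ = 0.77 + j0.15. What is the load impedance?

Z_L = Z_0·(1 + Γ)/(1 − Γ) = 75·(1.77 + j0.15)/(0.23 − j0.15)

Z_L ≈ 383 + j298 Ω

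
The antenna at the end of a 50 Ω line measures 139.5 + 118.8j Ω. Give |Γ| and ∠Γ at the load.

Γ = (Z_L − Z_0)/(Z_L + Z_0) = (89.5 + j118.8)/(189.5 + j118.8)
|Γ| = 149/224 = 0.665

Γ ≈ 0.665 ∠ 20.9°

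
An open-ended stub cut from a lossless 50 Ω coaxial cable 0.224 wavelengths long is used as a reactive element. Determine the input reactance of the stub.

X_in ≈ -8.24 Ω (capacitive)

βl = 2π × 0.224 = 80.6°
tan(βl) = 6.07
For an open-ended stub, Z_in = −jZ_0·cot(βl) = −jZ_0/tan(βl)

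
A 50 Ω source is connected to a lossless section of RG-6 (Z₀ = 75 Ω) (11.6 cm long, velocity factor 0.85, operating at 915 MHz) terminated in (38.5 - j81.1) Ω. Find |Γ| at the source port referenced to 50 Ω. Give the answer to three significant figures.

|Γ| ≈ 0.74

λ = v/f = 0.85·c / 915 MHz = 0.279 m
βl = 2π·l/λ = 2π × 0.416 = 150°
tan(βl) = -0.581
Z_in = Z_0·(Z_L + jZ_0·tanβl)/(Z_0 + jZ_L·tanβl) = 227 − j153 Ω
Γ_s = (Z_in − Z_s)/(Z_in + Z_s) = (177 − j153)/(277 − j153), |Γ_s| = 0.74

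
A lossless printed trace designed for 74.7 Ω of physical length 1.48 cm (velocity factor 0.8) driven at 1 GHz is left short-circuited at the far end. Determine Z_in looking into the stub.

Z_in ≈ +j30.5 Ω

λ = v/f = 0.8·c / 1 GHz = 0.24 m
βl = 2π·l/λ = 2π × 0.0617 = 22.2°
tan(βl) = 0.408
For a short-circuited stub, Z_in = jZ_0·tan(βl)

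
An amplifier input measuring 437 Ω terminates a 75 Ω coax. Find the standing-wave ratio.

For a purely resistive load, VSWR = R_L/Z_0 or Z_0/R_L (whichever > 1) = 437/75

VSWR ≈ 5.83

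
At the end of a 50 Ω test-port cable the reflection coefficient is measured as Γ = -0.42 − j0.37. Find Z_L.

Z_L = Z_0·(1 + Γ)/(1 − Γ) = 50·(0.58 − j0.37)/(1.42 + j0.37)

Z_L ≈ 15.9 − j17.2 Ω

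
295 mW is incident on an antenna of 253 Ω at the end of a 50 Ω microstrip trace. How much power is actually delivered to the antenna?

P_delivered ≈ 163 mW

Γ = (253 − 50)/(253 + 50) = 0.67
|Γ|² = 0.449
P_refl = |Γ|²·P_inc = 132 mW, P_del = (1 − |Γ|²)·P_inc = 163 mW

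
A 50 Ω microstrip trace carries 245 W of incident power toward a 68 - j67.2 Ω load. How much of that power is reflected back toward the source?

|Γ| = |(18 − j67.2)/(118 − j67.2)| = 0.512
|Γ|² = 0.262
P_refl = |Γ|²·P_inc = 64.3 W, P_del = (1 − |Γ|²)·P_inc = 181 W

P_reflected ≈ 64.3 W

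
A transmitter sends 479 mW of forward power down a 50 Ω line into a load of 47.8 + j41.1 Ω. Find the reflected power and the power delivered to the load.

P_reflected ≈ 72.1 mW; P_delivered ≈ 407 mW

|Γ| = |(-2.2 + j41.1)/(97.8 + j41.1)| = 0.388
|Γ|² = 0.151
P_refl = |Γ|²·P_inc = 72.1 mW, P_del = (1 − |Γ|²)·P_inc = 407 mW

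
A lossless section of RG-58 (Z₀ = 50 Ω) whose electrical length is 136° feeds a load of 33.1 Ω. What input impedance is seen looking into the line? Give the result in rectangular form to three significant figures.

tan(βl) = tan(136°) = -0.966
Z_in = Z_0·(Z_L + jZ_0·tanβl)/(Z_0 + jZ_L·tanβl)
     = 50·(33.1 − j48.3)/(50 − j32)

Z_in ≈ 45.4 − j19.3 Ω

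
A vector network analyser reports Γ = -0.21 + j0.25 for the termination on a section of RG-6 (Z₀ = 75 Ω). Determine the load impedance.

Z_L = Z_0·(1 + Γ)/(1 − Γ) = 75·(0.79 + j0.25)/(1.21 − j0.25)

Z_L ≈ 43.9 + j24.6 Ω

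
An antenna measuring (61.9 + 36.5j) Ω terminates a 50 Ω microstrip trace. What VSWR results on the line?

VSWR ≈ 1.97

Γ = (Z_L − Z_0)/(Z_L + Z_0) = (11.9 + j36.5)/(111.9 + j36.5)
|Γ| = 38.4/118 = 0.326
VSWR = (1 + |Γ|)/(1 − |Γ|) = 1.33/0.674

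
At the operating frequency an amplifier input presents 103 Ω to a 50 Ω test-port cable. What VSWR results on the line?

For a purely resistive load, VSWR = R_L/Z_0 or Z_0/R_L (whichever > 1) = 103/50

VSWR ≈ 2.06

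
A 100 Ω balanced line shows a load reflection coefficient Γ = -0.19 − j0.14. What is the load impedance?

Z_L ≈ 65.8 − j19.5 Ω

Z_L = Z_0·(1 + Γ)/(1 − Γ) = 100·(0.81 − j0.14)/(1.19 + j0.14)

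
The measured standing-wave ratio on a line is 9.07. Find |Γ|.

|Γ| = (S − 1)/(S + 1) = (9.07 − 1)/(9.07 + 1) = 8.07/10.1

|Γ| ≈ 0.801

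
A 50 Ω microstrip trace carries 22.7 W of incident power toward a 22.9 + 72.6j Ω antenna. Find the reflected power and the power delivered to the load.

P_reflected ≈ 12.9 W; P_delivered ≈ 9.82 W

|Γ| = |(-27.1 + j72.6)/(72.9 + j72.6)| = 0.753
|Γ|² = 0.567
P_refl = |Γ|²·P_inc = 12.9 W, P_del = (1 − |Γ|²)·P_inc = 9.82 W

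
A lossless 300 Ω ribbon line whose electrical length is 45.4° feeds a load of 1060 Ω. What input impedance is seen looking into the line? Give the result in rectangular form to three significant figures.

Z_in ≈ 155 − j252 Ω

tan(βl) = tan(45.4°) = 1.01
Z_in = Z_0·(Z_L + jZ_0·tanβl)/(Z_0 + jZ_L·tanβl)
     = 300·(1060 + j304)/(300 + j1070)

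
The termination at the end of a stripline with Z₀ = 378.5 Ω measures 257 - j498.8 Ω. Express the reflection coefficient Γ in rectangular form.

Γ ≈ 0.263 − j0.579

Γ = (Z_L − Z_0)/(Z_L + Z_0) = (-121.5 − j498.8)/(635.5 − j498.8)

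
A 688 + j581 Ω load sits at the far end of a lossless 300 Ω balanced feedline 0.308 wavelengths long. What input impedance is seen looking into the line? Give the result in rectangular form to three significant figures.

βl = 2π × 0.308 = 111°
tan(βl) = tan(111°) = -2.62
Z_in = Z_0·(Z_L + jZ_0·tanβl)/(Z_0 + jZ_L·tanβl)
     = 300·(688 − j205)/(1820 − j1800)

Z_in ≈ 74.1 + j39.5 Ω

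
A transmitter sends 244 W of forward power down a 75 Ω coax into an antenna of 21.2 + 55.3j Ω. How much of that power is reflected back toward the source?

|Γ| = |(-53.8 + j55.3)/(96.2 + j55.3)| = 0.695
|Γ|² = 0.483
P_refl = |Γ|²·P_inc = 118 W, P_del = (1 − |Γ|²)·P_inc = 126 W

P_reflected ≈ 118 W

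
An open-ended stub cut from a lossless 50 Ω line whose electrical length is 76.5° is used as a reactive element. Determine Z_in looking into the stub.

tan(βl) = 4.17
For an open-ended stub, Z_in = −jZ_0·cot(βl) = −jZ_0/tan(βl)

Z_in ≈ −j12 Ω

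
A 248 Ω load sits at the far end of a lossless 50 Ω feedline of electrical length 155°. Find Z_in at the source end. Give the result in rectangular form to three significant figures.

Z_in ≈ 47.6 + j86.7 Ω

tan(βl) = tan(155°) = -0.466
Z_in = Z_0·(Z_L + jZ_0·tanβl)/(Z_0 + jZ_L·tanβl)
     = 50·(248 − j23.3)/(50 − j116)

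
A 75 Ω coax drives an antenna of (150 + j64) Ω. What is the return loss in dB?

RL ≈ 7.5 dB

Γ = (75 + j64)/(225 + j64), |Γ| = 0.421
RL = −20·log₁₀|Γ| = −20·log₁₀(0.421)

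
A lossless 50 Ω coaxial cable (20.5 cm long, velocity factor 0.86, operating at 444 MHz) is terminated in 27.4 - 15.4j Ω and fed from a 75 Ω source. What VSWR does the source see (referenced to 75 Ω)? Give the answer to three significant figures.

VSWR ≈ 1.53

λ = v/f = 0.86·c / 444 MHz = 0.581 m
βl = 2π·l/λ = 2π × 0.353 = 127°
tan(βl) = -1.33
Z_in = Z_0·(Z_L + jZ_0·tanβl)/(Z_0 + jZ_L·tanβl) = 86.1 − j32.3 Ω
Γ_s = (Z_in − Z_s)/(Z_in + Z_s) = (11.1 − j32.3)/(161 − j32.3), |Γ_s| = 0.208
VSWR = (1 + |Γ_s|)/(1 − |Γ_s|)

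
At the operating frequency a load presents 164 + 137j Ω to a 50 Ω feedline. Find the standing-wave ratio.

VSWR ≈ 5.7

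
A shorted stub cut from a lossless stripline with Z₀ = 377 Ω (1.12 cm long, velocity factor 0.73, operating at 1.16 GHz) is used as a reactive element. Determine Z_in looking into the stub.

λ = v/f = 0.73·c / 1.16 GHz = 0.189 m
βl = 2π·l/λ = 2π × 0.0593 = 21.4°
tan(βl) = 0.391
For a shorted stub, Z_in = jZ_0·tan(βl)

Z_in ≈ +j147 Ω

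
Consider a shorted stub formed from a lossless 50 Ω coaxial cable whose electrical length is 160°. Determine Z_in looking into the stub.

Z_in ≈ −j18.2 Ω

tan(βl) = -0.364
For a shorted stub, Z_in = jZ_0·tan(βl)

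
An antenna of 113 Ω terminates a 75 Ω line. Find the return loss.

Γ = (113 − 75)/(113 + 75) = 0.202
RL = −20·log₁₀|Γ| = −20·log₁₀(0.202)

RL ≈ 13.9 dB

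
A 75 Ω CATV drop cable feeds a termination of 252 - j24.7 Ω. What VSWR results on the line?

VSWR ≈ 3.4

Γ = (Z_L − Z_0)/(Z_L + Z_0) = (177 − j24.7)/(327 − j24.7)
|Γ| = 179/328 = 0.545
VSWR = (1 + |Γ|)/(1 − |Γ|) = 1.54/0.455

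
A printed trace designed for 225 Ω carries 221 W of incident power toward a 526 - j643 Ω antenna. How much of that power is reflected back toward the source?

P_reflected ≈ 114 W

|Γ| = |(301 − j643)/(751 − j643)| = 0.718
|Γ|² = 0.516
P_refl = |Γ|²·P_inc = 114 W, P_del = (1 − |Γ|²)·P_inc = 107 W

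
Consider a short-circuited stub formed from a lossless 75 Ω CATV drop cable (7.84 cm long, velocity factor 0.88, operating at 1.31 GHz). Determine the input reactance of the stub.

λ = v/f = 0.88·c / 1.31 GHz = 0.202 m
βl = 2π·l/λ = 2π × 0.389 = 140°
tan(βl) = -0.838
For a short-circuited stub, Z_in = jZ_0·tan(βl)

X_in ≈ -62.8 Ω (capacitive)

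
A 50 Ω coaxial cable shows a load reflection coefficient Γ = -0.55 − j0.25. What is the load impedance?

Z_L = Z_0·(1 + Γ)/(1 − Γ) = 50·(0.45 − j0.25)/(1.55 + j0.25)

Z_L ≈ 12.9 − j10.1 Ω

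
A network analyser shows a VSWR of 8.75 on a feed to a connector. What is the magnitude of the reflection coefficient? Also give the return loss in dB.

|Γ| = (S − 1)/(S + 1) = (8.75 − 1)/(8.75 + 1) = 7.75/9.75
RL = −20·log₁₀|Γ| = −20·log₁₀(0.795)

|Γ| ≈ 0.795; return loss ≈ 1.99 dB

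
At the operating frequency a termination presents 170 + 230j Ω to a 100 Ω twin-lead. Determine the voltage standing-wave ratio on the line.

VSWR ≈ 5.21

Γ = (Z_L − Z_0)/(Z_L + Z_0) = (70 + j230)/(270 + j230)
|Γ| = 240/355 = 0.678
VSWR = (1 + |Γ|)/(1 − |Γ|) = 1.68/0.322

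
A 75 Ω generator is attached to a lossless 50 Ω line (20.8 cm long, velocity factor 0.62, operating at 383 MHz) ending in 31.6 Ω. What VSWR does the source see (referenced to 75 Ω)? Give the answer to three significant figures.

λ = v/f = 0.62·c / 383 MHz = 0.486 m
βl = 2π·l/λ = 2π × 0.428 = 154°
tan(βl) = -0.484
Z_in = Z_0·(Z_L + jZ_0·tanβl)/(Z_0 + jZ_L·tanβl) = 35.7 − j13.3 Ω
Γ_s = (Z_in − Z_s)/(Z_in + Z_s) = (-39.3 − j13.3)/(111 − j13.3), |Γ_s| = 0.373
VSWR = (1 + |Γ_s|)/(1 − |Γ_s|)

VSWR ≈ 2.19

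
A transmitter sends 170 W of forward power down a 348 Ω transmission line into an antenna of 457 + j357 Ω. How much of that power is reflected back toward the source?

|Γ| = |(109 + j357)/(805 + j357)| = 0.424
|Γ|² = 0.18
P_refl = |Γ|²·P_inc = 30.5 W, P_del = (1 − |Γ|²)·P_inc = 139 W

P_reflected ≈ 30.5 W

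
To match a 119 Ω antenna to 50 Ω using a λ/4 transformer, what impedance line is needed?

Z_qwt = √(Z_0·R_L) = √(50 × 119) = √5950

Z_qwt ≈ 77.1 Ω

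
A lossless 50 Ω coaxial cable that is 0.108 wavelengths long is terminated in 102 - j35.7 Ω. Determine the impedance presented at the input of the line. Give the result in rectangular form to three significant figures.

Z_in ≈ 32.4 − j30.9 Ω

βl = 2π × 0.108 = 38.9°
tan(βl) = tan(38.9°) = 0.806
Z_in = Z_0·(Z_L + jZ_0·tanβl)/(Z_0 + jZ_L·tanβl)
     = 50·(102 + j4.62)/(78.8 + j82.2)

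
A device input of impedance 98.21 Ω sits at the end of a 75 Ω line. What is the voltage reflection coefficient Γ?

Γ = (Z_L − Z_0)/(Z_L + Z_0) = (98.21 − 75)/(98.21 + 75) = 23.21/173.2

Γ = 0.134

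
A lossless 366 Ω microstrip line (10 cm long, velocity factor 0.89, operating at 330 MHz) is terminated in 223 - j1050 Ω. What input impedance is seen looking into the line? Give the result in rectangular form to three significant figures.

Z_in ≈ 29.3 − j185 Ω

λ = v/f = 0.89·c / 330 MHz = 0.809 m
βl = 2π·l/λ = 2π × 0.124 = 44.5°
tan(βl) = tan(44.5°) = 0.983
Z_in = Z_0·(Z_L + jZ_0·tanβl)/(Z_0 + jZ_L·tanβl)
     = 366·(223 − j690)/(1400 + j219)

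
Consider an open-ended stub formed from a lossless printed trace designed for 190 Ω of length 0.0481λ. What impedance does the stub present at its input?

βl = 2π × 0.0481 = 17.3°
tan(βl) = 0.312
For an open-ended stub, Z_in = −jZ_0·cot(βl) = −jZ_0/tan(βl)

Z_in ≈ −j609 Ω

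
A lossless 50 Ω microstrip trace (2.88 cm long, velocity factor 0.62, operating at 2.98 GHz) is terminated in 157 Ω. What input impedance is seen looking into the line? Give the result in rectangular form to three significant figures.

Z_in ≈ 104 + j68.3 Ω

λ = v/f = 0.62·c / 2.98 GHz = 0.0624 m
βl = 2π·l/λ = 2π × 0.461 = 166°
tan(βl) = tan(166°) = -0.247
Z_in = Z_0·(Z_L + jZ_0·tanβl)/(Z_0 + jZ_L·tanβl)
     = 50·(157 − j12.4)/(50 − j38.8)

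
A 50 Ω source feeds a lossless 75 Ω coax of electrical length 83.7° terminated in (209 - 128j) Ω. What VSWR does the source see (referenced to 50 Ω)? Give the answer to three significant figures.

VSWR ≈ 2.64

tan(βl) = 9.06
Z_in = Z_0·(Z_L + jZ_0·tanβl)/(Z_0 + jZ_L·tanβl) = 19.1 + j4.18 Ω
Γ_s = (Z_in − Z_s)/(Z_in + Z_s) = (-30.9 + j4.18)/(69.1 + j4.18), |Γ_s| = 0.45
VSWR = (1 + |Γ_s|)/(1 − |Γ_s|)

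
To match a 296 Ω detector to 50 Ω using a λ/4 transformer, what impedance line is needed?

Z_qwt = √(Z_0·R_L) = √(50 × 296) = √14800

Z_qwt ≈ 122 Ω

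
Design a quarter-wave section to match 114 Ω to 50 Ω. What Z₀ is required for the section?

Z_qwt = √(Z_0·R_L) = √(50 × 114) = √5700

Z_qwt ≈ 75.5 Ω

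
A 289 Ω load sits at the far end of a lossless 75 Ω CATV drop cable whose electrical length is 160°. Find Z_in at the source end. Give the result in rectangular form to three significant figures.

tan(βl) = tan(160°) = -0.364
Z_in = Z_0·(Z_L + jZ_0·tanβl)/(Z_0 + jZ_L·tanβl)
     = 75·(289 − j27.3)/(75 − j105)

Z_in ≈ 110 + j127 Ω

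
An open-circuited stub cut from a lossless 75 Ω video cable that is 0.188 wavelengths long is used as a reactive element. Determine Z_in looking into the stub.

Z_in ≈ −j30.8 Ω

βl = 2π × 0.188 = 67.7°
tan(βl) = 2.44
For an open-circuited stub, Z_in = −jZ_0·cot(βl) = −jZ_0/tan(βl)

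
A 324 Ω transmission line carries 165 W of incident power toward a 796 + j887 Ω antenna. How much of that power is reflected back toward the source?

|Γ| = |(472 + j887)/(1120 + j887)| = 0.703
|Γ|² = 0.495
P_refl = |Γ|²·P_inc = 81.6 W, P_del = (1 − |Γ|²)·P_inc = 83.4 W

P_reflected ≈ 81.6 W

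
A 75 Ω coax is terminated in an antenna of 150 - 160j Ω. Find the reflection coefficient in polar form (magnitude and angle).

Γ = (Z_L − Z_0)/(Z_L + Z_0) = (75 − j160)/(225 − j160)
|Γ| = 177/276 = 0.64

Γ ≈ 0.64 ∠ -29.5°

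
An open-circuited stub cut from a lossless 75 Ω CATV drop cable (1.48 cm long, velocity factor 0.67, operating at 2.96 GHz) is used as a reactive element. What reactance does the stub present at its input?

X_in ≈ -15.3 Ω (capacitive)

λ = v/f = 0.67·c / 2.96 GHz = 0.0679 m
βl = 2π·l/λ = 2π × 0.218 = 78.5°
tan(βl) = 4.9
For an open-circuited stub, Z_in = −jZ_0·cot(βl) = −jZ_0/tan(βl)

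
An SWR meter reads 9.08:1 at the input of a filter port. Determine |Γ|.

|Γ| ≈ 0.802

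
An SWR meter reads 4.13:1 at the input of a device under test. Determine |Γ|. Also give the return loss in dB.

|Γ| ≈ 0.61; return loss ≈ 4.29 dB

|Γ| = (S − 1)/(S + 1) = (4.13 − 1)/(4.13 + 1) = 3.13/5.13
RL = −20·log₁₀|Γ| = −20·log₁₀(0.61)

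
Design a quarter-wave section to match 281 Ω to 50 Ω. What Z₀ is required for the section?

Z_qwt ≈ 119 Ω

Z_qwt = √(Z_0·R_L) = √(50 × 281) = √14050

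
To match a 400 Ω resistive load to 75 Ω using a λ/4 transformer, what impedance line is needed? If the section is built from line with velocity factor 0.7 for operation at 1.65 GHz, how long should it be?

Z_qwt = √(Z_0·R_L) = √(75 × 400) = √30000
λ = 0.7·c/f = 0.127 m, so l = λ/4 = 0.0318 m

Z_qwt ≈ 173 Ω; length ≈ 3.18 cm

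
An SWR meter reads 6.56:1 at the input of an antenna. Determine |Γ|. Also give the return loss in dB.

|Γ| = (S − 1)/(S + 1) = (6.56 − 1)/(6.56 + 1) = 5.56/7.56
RL = −20·log₁₀|Γ| = −20·log₁₀(0.735)

|Γ| ≈ 0.735; return loss ≈ 2.67 dB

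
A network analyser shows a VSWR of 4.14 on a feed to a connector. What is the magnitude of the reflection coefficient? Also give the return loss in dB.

|Γ| = (S − 1)/(S + 1) = (4.14 − 1)/(4.14 + 1) = 3.14/5.14
RL = −20·log₁₀|Γ| = −20·log₁₀(0.611)

|Γ| ≈ 0.611; return loss ≈ 4.28 dB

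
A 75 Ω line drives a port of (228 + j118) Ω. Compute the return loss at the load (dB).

RL ≈ 4.52 dB

Γ = (153 + j118)/(303 + j118), |Γ| = 0.594
RL = −20·log₁₀|Γ| = −20·log₁₀(0.594)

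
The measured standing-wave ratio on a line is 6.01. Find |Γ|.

|Γ| ≈ 0.715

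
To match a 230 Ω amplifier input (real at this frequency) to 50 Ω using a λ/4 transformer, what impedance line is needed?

Z_qwt ≈ 107 Ω

Z_qwt = √(Z_0·R_L) = √(50 × 230) = √11500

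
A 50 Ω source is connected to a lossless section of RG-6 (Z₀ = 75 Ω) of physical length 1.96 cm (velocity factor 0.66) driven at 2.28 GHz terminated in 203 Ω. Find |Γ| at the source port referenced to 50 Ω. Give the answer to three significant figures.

λ = v/f = 0.66·c / 2.28 GHz = 0.0868 m
βl = 2π·l/λ = 2π × 0.226 = 81.3°
tan(βl) = 6.5
Z_in = Z_0·(Z_L + jZ_0·tanβl)/(Z_0 + jZ_L·tanβl) = 28.3 − j9.93 Ω
Γ_s = (Z_in − Z_s)/(Z_in + Z_s) = (-21.7 − j9.93)/(78.3 − j9.93), |Γ_s| = 0.303

|Γ| ≈ 0.303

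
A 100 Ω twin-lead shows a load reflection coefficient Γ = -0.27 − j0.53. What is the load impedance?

Z_L ≈ 34.1 − j56 Ω

Z_L = Z_0·(1 + Γ)/(1 − Γ) = 100·(0.73 − j0.53)/(1.27 + j0.53)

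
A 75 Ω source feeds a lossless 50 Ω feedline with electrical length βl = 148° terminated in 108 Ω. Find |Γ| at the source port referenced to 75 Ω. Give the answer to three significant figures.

tan(βl) = -0.625
Z_in = Z_0·(Z_L + jZ_0·tanβl)/(Z_0 + jZ_L·tanβl) = 53.2 + j40.6 Ω
Γ_s = (Z_in − Z_s)/(Z_in + Z_s) = (-21.8 + j40.6)/(128 + j40.6), |Γ_s| = 0.342

|Γ| ≈ 0.342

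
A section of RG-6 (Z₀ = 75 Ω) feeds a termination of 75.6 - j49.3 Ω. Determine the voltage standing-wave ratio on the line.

VSWR ≈ 1.9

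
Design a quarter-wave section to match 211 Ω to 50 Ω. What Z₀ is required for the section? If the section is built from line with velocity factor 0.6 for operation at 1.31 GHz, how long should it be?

Z_qwt = √(Z_0·R_L) = √(50 × 211) = √10550
λ = 0.6·c/f = 0.137 m, so l = λ/4 = 0.0344 m

Z_qwt ≈ 103 Ω; length ≈ 3.44 cm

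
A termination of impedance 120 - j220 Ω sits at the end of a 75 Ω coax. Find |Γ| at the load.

Γ = (Z_L − Z_0)/(Z_L + Z_0) = (45 − j220)/(195 − j220)
|Γ| = 225/294

|Γ| ≈ 0.764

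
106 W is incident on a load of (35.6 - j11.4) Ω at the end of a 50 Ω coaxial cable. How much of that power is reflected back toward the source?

P_reflected ≈ 4.79 W

|Γ| = |(-14.4 − j11.4)/(85.6 − j11.4)| = 0.213
|Γ|² = 0.0452
P_refl = |Γ|²·P_inc = 4.79 W, P_del = (1 − |Γ|²)·P_inc = 101 W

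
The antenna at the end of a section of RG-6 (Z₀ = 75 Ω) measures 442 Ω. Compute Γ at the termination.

Γ = (Z_L − Z_0)/(Z_L + Z_0) = (442 − 75)/(442 + 75) = 367/517

Γ = 0.71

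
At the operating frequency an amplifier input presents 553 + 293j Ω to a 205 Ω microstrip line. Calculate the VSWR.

Γ = (Z_L − Z_0)/(Z_L + Z_0) = (348 + j293)/(758 + j293)
|Γ| = 455/813 = 0.56
VSWR = (1 + |Γ|)/(1 − |Γ|) = 1.56/0.44

VSWR ≈ 3.54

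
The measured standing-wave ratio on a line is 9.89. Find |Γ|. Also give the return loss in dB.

|Γ| ≈ 0.816; return loss ≈ 1.76 dB

|Γ| = (S − 1)/(S + 1) = (9.89 − 1)/(9.89 + 1) = 8.89/10.9
RL = −20·log₁₀|Γ| = −20·log₁₀(0.816)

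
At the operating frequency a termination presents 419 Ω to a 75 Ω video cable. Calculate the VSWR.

For a purely resistive load, VSWR = R_L/Z_0 or Z_0/R_L (whichever > 1) = 419/75

VSWR ≈ 5.59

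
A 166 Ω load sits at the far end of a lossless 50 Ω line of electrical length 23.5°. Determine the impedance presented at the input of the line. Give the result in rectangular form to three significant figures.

Z_in ≈ 64 − j70.7 Ω

tan(βl) = tan(23.5°) = 0.435
Z_in = Z_0·(Z_L + jZ_0·tanβl)/(Z_0 + jZ_L·tanβl)
     = 50·(166 + j21.7)/(50 + j72.2)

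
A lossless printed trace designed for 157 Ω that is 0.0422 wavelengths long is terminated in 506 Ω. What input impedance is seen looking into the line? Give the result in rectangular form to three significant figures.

Z_in ≈ 308 − j227 Ω

βl = 2π × 0.0422 = 15.2°
tan(βl) = tan(15.2°) = 0.272
Z_in = Z_0·(Z_L + jZ_0·tanβl)/(Z_0 + jZ_L·tanβl)
     = 157·(506 + j42.6)/(157 + j137)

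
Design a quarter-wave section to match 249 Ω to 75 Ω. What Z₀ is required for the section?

Z_qwt ≈ 137 Ω

Z_qwt = √(Z_0·R_L) = √(75 × 249) = √18680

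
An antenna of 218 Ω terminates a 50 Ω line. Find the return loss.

Γ = (218 − 50)/(218 + 50) = 0.627
RL = −20·log₁₀|Γ| = −20·log₁₀(0.627)

RL ≈ 4.06 dB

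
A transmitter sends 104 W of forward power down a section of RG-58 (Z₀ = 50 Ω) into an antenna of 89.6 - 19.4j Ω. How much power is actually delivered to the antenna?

|Γ| = |(39.6 − j19.4)/(139.6 − j19.4)| = 0.313
|Γ|² = 0.0979
P_refl = |Γ|²·P_inc = 10.2 W, P_del = (1 − |Γ|²)·P_inc = 93.8 W

P_delivered ≈ 93.8 W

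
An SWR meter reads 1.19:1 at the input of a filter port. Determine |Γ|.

|Γ| = (S − 1)/(S + 1) = (1.19 − 1)/(1.19 + 1) = 0.19/2.19

|Γ| ≈ 0.0868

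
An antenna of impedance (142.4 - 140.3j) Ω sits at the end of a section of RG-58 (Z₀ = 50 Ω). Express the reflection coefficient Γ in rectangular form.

Γ = (Z_L − Z_0)/(Z_L + Z_0) = (92.4 − j140.3)/(192.4 − j140.3)

Γ ≈ 0.661 − j0.247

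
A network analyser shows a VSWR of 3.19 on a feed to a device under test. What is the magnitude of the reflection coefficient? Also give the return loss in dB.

|Γ| ≈ 0.523; return loss ≈ 5.64 dB

|Γ| = (S − 1)/(S + 1) = (3.19 − 1)/(3.19 + 1) = 2.19/4.19
RL = −20·log₁₀|Γ| = −20·log₁₀(0.523)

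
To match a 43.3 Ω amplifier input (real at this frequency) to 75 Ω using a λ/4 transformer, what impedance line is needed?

Z_qwt = √(Z_0·R_L) = √(75 × 43.3) = √3248

Z_qwt ≈ 57 Ω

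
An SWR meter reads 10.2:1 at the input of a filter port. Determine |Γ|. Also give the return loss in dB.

|Γ| ≈ 0.821; return loss ≈ 1.71 dB

|Γ| = (S − 1)/(S + 1) = (10.2 − 1)/(10.2 + 1) = 9.2/11.2
RL = −20·log₁₀|Γ| = −20·log₁₀(0.821)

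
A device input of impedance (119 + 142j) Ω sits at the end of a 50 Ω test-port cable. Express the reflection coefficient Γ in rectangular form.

Γ ≈ 0.653 + j0.291

Γ = (Z_L − Z_0)/(Z_L + Z_0) = (69 + j142)/(169 + j142)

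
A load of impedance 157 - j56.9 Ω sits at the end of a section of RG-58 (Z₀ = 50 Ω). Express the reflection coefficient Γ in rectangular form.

Γ = (Z_L − Z_0)/(Z_L + Z_0) = (107 − j56.9)/(207 − j56.9)

Γ ≈ 0.551 − j0.123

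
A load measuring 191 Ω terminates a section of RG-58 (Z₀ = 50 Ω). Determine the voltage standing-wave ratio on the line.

VSWR ≈ 3.82

Γ = (191 − 50)/(191 + 50) = 0.585
VSWR = (1 + 0.585)/(1 − 0.585)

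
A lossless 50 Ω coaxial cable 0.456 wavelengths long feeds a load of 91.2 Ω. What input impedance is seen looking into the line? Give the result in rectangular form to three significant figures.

βl = 2π × 0.456 = 164°
tan(βl) = tan(164°) = -0.284
Z_in = Z_0·(Z_L + jZ_0·tanβl)/(Z_0 + jZ_L·tanβl)
     = 50·(91.2 − j14.2)/(50 − j25.9)

Z_in ≈ 77.7 + j26 Ω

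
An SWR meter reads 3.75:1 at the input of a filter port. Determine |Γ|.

|Γ| = (S − 1)/(S + 1) = (3.75 − 1)/(3.75 + 1) = 2.75/4.75

|Γ| ≈ 0.579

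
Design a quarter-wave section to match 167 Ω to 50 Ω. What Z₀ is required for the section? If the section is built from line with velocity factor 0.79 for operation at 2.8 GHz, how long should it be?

Z_qwt ≈ 91.4 Ω; length ≈ 2.12 cm

Z_qwt = √(Z_0·R_L) = √(50 × 167) = √8350
λ = 0.79·c/f = 0.0846 m, so l = λ/4 = 0.0212 m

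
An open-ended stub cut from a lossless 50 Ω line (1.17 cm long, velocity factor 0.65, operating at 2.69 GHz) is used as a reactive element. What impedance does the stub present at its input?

Z_in ≈ −j31.1 Ω

λ = v/f = 0.65·c / 2.69 GHz = 0.0725 m
βl = 2π·l/λ = 2π × 0.161 = 58.1°
tan(βl) = 1.61
For an open-ended stub, Z_in = −jZ_0·cot(βl) = −jZ_0/tan(βl)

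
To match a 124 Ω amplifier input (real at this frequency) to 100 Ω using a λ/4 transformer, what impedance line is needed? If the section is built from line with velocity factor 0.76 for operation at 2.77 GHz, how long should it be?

Z_qwt ≈ 111 Ω; length ≈ 2.06 cm

Z_qwt = √(Z_0·R_L) = √(100 × 124) = √12400
λ = 0.76·c/f = 0.0823 m, so l = λ/4 = 0.0206 m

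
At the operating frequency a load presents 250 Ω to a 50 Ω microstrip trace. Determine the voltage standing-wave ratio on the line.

Γ = (250 − 50)/(250 + 50) = 0.667
VSWR = (1 + 0.667)/(1 − 0.667)

VSWR ≈ 5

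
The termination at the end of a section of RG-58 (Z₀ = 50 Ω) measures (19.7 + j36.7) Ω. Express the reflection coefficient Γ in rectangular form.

Γ = (Z_L − Z_0)/(Z_L + Z_0) = (-30.3 + j36.7)/(69.7 + j36.7)

Γ ≈ -0.123 + j0.591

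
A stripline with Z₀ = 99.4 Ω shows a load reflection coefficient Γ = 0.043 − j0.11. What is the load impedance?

Z_L ≈ 106 − j23.6 Ω

Z_L = Z_0·(1 + Γ)/(1 − Γ) = 99.4·(1.04 − j0.11)/(0.957 + j0.11)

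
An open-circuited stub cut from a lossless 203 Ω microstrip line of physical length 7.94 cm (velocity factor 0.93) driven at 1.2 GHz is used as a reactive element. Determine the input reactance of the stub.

X_in ≈ 132 Ω (inductive)

λ = v/f = 0.93·c / 1.2 GHz = 0.233 m
βl = 2π·l/λ = 2π × 0.342 = 123°
tan(βl) = -1.54
For an open-circuited stub, Z_in = −jZ_0·cot(βl) = −jZ_0/tan(βl)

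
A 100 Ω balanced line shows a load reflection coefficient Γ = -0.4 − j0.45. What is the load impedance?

Z_L = Z_0·(1 + Γ)/(1 − Γ) = 100·(0.6 − j0.45)/(1.4 + j0.45)

Z_L ≈ 29.5 − j41.6 Ω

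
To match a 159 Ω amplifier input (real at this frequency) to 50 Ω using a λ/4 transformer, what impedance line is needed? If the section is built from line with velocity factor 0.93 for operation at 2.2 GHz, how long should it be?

Z_qwt = √(Z_0·R_L) = √(50 × 159) = √7950
λ = 0.93·c/f = 0.127 m, so l = λ/4 = 0.0317 m

Z_qwt ≈ 89.2 Ω; length ≈ 3.17 cm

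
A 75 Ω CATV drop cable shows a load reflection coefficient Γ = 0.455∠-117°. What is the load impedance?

Z_L = Z_0·(1 + Γ)/(1 − Γ) = 75·(0.793 − j0.405)/(1.21 + j0.405)

Z_L ≈ 36.7 − j37.5 Ω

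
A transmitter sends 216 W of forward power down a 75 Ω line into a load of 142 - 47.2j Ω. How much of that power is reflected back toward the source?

P_reflected ≈ 29.4 W

|Γ| = |(67 − j47.2)/(217 − j47.2)| = 0.369
|Γ|² = 0.136
P_refl = |Γ|²·P_inc = 29.4 W, P_del = (1 − |Γ|²)·P_inc = 187 W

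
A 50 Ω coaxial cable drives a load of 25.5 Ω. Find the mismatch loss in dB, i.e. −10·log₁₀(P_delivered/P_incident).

Γ = (25.5 − 50)/(25.5 + 50) = -0.325
|Γ|² = 0.105, so P_del/P_inc = 1 − |Γ|² = 0.895
ML = −10·log₁₀(1 − |Γ|²)

mismatch loss ≈ 0.483 dB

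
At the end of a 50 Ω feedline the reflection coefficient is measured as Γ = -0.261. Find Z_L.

Z_L ≈ 29.3 Ω

Z_L = Z_0·(1 + Γ)/(1 − Γ) = 50·(0.739)/(1.26)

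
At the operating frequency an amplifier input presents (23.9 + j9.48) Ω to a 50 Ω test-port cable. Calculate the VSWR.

Γ = (Z_L − Z_0)/(Z_L + Z_0) = (-26.1 + j9.48)/(73.9 + j9.48)
|Γ| = 27.8/74.5 = 0.373
VSWR = (1 + |Γ|)/(1 − |Γ|) = 1.37/0.627

VSWR ≈ 2.19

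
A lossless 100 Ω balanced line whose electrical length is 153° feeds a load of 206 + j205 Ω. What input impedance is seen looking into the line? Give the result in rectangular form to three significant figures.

tan(βl) = tan(153°) = -0.51
Z_in = Z_0·(Z_L + jZ_0·tanβl)/(Z_0 + jZ_L·tanβl)
     = 100·(206 + j154)/(204 − j105)

Z_in ≈ 49.1 + j101 Ω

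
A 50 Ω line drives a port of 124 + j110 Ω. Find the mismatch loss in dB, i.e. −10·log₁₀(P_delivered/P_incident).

mismatch loss ≈ 2.33 dB

Γ = (74 + j110)/(174 + j110), |Γ| = 0.644
|Γ|² = 0.415, so P_del/P_inc = 1 − |Γ|² = 0.585
ML = −10·log₁₀(1 − |Γ|²)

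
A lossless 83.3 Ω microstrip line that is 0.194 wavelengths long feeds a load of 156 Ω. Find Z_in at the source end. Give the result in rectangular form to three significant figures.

βl = 2π × 0.194 = 69.8°
tan(βl) = tan(69.8°) = 2.72
Z_in = Z_0·(Z_L + jZ_0·tanβl)/(Z_0 + jZ_L·tanβl)
     = 83.3·(156 + j227)/(83.3 + j425)

Z_in ≈ 48.6 − j21.1 Ω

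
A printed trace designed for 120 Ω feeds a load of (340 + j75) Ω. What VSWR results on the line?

Γ = (Z_L − Z_0)/(Z_L + Z_0) = (220 + j75)/(460 + j75)
|Γ| = 232/466 = 0.499
VSWR = (1 + |Γ|)/(1 − |Γ|) = 1.5/0.501

VSWR ≈ 2.99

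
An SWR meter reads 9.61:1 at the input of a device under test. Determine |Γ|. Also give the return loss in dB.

|Γ| ≈ 0.811; return loss ≈ 1.81 dB

|Γ| = (S − 1)/(S + 1) = (9.61 − 1)/(9.61 + 1) = 8.61/10.6
RL = −20·log₁₀|Γ| = −20·log₁₀(0.811)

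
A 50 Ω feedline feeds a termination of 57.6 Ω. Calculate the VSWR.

Γ = (57.6 − 50)/(57.6 + 50) = 0.0706
VSWR = (1 + 0.0706)/(1 − 0.0706)

VSWR ≈ 1.15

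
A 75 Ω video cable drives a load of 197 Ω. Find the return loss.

RL ≈ 6.96 dB

Γ = (197 − 75)/(197 + 75) = 0.449
RL = −20·log₁₀|Γ| = −20·log₁₀(0.449)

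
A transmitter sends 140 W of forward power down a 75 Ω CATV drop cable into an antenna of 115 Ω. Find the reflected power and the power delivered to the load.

Γ = (115 − 75)/(115 + 75) = 0.211
|Γ|² = 0.0443
P_refl = |Γ|²·P_inc = 6.2 W, P_del = (1 − |Γ|²)·P_inc = 134 W

P_reflected ≈ 6.2 W; P_delivered ≈ 134 W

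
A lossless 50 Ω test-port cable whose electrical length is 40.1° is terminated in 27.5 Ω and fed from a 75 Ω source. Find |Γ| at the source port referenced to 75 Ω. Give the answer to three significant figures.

|Γ| ≈ 0.375

tan(βl) = 0.842
Z_in = Z_0·(Z_L + jZ_0·tanβl)/(Z_0 + jZ_L·tanβl) = 38.7 + j24.2 Ω
Γ_s = (Z_in − Z_s)/(Z_in + Z_s) = (-36.3 + j24.2)/(114 + j24.2), |Γ_s| = 0.375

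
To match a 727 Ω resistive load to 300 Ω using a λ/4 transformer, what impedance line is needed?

Z_qwt = √(Z_0·R_L) = √(300 × 727) = √218100

Z_qwt ≈ 467 Ω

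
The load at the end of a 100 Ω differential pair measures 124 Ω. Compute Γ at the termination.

Γ = (Z_L − Z_0)/(Z_L + Z_0) = (124 − 100)/(124 + 100) = 24/224

Γ = 0.107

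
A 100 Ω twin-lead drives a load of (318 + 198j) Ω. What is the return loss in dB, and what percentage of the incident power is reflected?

RL ≈ 3.92 dB; 40.5% of incident power reflected

Γ = (218 + j198)/(418 + j198), |Γ| = 0.637
RL = −20·log₁₀(0.637) = 3.92 dB
P_refl/P_inc = |Γ|² = 0.405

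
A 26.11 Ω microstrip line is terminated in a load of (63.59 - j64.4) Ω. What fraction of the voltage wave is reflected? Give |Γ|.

Γ = (Z_L − Z_0)/(Z_L + Z_0) = (37.48 − j64.4)/(89.7 − j64.4)
|Γ| = 74.5/110

|Γ| ≈ 0.675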